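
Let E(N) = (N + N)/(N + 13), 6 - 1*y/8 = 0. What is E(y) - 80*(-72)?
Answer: 351456/61 ≈ 5761.6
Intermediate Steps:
y = 48 (y = 48 - 8*0 = 48 + 0 = 48)
E(N) = 2*N/(13 + N) (E(N) = (2*N)/(13 + N) = 2*N/(13 + N))
E(y) - 80*(-72) = 2*48/(13 + 48) - 80*(-72) = 2*48/61 + 5760 = 2*48*(1/61) + 5760 = 96/61 + 5760 = 351456/61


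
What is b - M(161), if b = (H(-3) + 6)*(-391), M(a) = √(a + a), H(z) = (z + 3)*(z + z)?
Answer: -2346 - √322 ≈ -2363.9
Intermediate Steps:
H(z) = 2*z*(3 + z) (H(z) = (3 + z)*(2*z) = 2*z*(3 + z))
M(a) = √2*√a (M(a) = √(2*a) = √2*√a)
b = -2346 (b = (2*(-3)*(3 - 3) + 6)*(-391) = (2*(-3)*0 + 6)*(-391) = (0 + 6)*(-391) = 6*(-391) = -2346)
b - M(161) = -2346 - √2*√161 = -2346 - √322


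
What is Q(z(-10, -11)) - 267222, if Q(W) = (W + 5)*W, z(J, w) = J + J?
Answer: -266922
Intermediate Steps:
z(J, w) = 2*J
Q(W) = W*(5 + W) (Q(W) = (5 + W)*W = W*(5 + W))
Q(z(-10, -11)) - 267222 = (2*(-10))*(5 + 2*(-10)) - 267222 = -20*(5 - 20) - 267222 = -20*(-15) - 267222 = 300 - 267222 = -266922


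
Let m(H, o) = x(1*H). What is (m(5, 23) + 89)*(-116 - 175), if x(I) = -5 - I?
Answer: -22989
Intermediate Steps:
m(H, o) = -5 - H
(m(5, 23) + 89)*(-116 - 175) = ((-5 - 1*5) + 89)*(-116 - 175) = ((-5 - 5) + 89)*(-291) = (-10 + 89)*(-291) = 79*(-291) = -22989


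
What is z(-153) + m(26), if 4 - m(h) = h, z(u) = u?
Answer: -175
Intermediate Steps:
m(h) = 4 - h
z(-153) + m(26) = -153 + (4 - 1*26) = -153 + (4 - 26) = -153 - 22 = -175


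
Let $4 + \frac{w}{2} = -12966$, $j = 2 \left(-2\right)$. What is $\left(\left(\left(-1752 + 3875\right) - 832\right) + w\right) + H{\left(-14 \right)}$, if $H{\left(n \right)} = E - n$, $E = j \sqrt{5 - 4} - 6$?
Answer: $-24645$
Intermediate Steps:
$j = -4$
$w = -25940$ ($w = -8 + 2 \left(-12966\right) = -8 - 25932 = -25940$)
$E = -10$ ($E = - 4 \sqrt{5 - 4} - 6 = - 4 \sqrt{1} - 6 = \left(-4\right) 1 - 6 = -4 - 6 = -10$)
$H{\left(n \right)} = -10 - n$
$\left(\left(\left(-1752 + 3875\right) - 832\right) + w\right) + H{\left(-14 \right)} = \left(\left(\left(-1752 + 3875\right) - 832\right) - 25940\right) - -4 = \left(\left(2123 - 832\right) - 25940\right) + \left(-10 + 14\right) = \left(1291 - 25940\right) + 4 = -24649 + 4 = -24645$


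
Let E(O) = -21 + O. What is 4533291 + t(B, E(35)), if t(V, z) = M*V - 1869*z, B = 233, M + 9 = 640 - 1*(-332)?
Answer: 4731504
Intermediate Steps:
M = 963 (M = -9 + (640 - 1*(-332)) = -9 + (640 + 332) = -9 + 972 = 963)
t(V, z) = -1869*z + 963*V (t(V, z) = 963*V - 1869*z = -1869*z + 963*V)
4533291 + t(B, E(35)) = 4533291 + (-1869*(-21 + 35) + 963*233) = 4533291 + (-1869*14 + 224379) = 4533291 + (-26166 + 224379) = 4533291 + 198213 = 4731504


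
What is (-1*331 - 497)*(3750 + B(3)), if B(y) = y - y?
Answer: -3105000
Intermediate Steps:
B(y) = 0
(-1*331 - 497)*(3750 + B(3)) = (-1*331 - 497)*(3750 + 0) = (-331 - 497)*3750 = -828*3750 = -3105000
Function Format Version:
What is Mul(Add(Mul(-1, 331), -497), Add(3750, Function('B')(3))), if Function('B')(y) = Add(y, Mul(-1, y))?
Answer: -3105000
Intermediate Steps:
Function('B')(y) = 0
Mul(Add(Mul(-1, 331), -497), Add(3750, Function('B')(3))) = Mul(Add(Mul(-1, 331), -497), Add(3750, 0)) = Mul(Add(-331, -497), 3750) = Mul(-828, 3750) = -3105000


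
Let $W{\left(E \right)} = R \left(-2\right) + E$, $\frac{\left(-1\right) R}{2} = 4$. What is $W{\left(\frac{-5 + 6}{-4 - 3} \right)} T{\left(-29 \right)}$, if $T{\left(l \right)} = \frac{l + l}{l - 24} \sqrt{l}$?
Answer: $\frac{6438 i \sqrt{29}}{371} \approx 93.449 i$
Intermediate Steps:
$R = -8$ ($R = \left(-2\right) 4 = -8$)
$T{\left(l \right)} = \frac{2 l^{\frac{3}{2}}}{-24 + l}$ ($T{\left(l \right)} = \frac{2 l}{-24 + l} \sqrt{l} = \frac{2 l^{\frac{3}{2}}}{-24 + l}$)
$W{\left(E \right)} = 16 + E$ ($W{\left(E \right)} = \left(-8\right) \left(-2\right) + E = 16 + E$)
$W{\left(\frac{-5 + 6}{-4 - 3} \right)} T{\left(-29 \right)} = \left(16 + \frac{-5 + 6}{-4 - 3}\right) \frac{2 \left(-29\right)^{\frac{3}{2}}}{-24 - 29} = \left(16 + 1 \frac{1}{-7}\right) \frac{2 \left(- 29 i \sqrt{29}\right)}{-53} = \left(16 + 1 \left(- \frac{1}{7}\right)\right) 2 \left(- 29 i \sqrt{29}\right) \left(- \frac{1}{53}\right) = \left(16 - \frac{1}{7}\right) \frac{58 i \sqrt{29}}{53} = \frac{111 \frac{58 i \sqrt{29}}{53}}{7} = \frac{6438 i \sqrt{29}}{371}$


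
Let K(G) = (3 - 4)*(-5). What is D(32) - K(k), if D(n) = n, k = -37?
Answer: 27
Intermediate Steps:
K(G) = 5 (K(G) = -1*(-5) = 5)
D(32) - K(k) = 32 - 1*5 = 32 - 5 = 27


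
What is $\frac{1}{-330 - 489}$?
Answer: $- \frac{1}{819} \approx -0.001221$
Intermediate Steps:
$\frac{1}{-330 - 489} = \frac{1}{-819} = - \frac{1}{819}$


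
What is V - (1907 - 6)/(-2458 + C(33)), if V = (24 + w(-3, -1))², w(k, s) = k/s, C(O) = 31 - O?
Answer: 1795241/2460 ≈ 729.77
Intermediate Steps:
V = 729 (V = (24 - 3/(-1))² = (24 - 3*(-1))² = (24 + 3)² = 27² = 729)
V - (1907 - 6)/(-2458 + C(33)) = 729 - (1907 - 6)/(-2458 + (31 - 1*33)) = 729 - 1901/(-2458 + (31 - 33)) = 729 - 1901/(-2458 - 2) = 729 - 1901/(-2460) = 729 - 1901*(-1)/2460 = 729 - 1*(-1901/2460) = 729 + 1901/2460 = 1795241/2460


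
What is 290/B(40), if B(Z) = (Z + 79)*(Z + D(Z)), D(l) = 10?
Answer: 29/595 ≈ 0.048739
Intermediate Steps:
B(Z) = (10 + Z)*(79 + Z) (B(Z) = (Z + 79)*(Z + 10) = (79 + Z)*(10 + Z) = (10 + Z)*(79 + Z))
290/B(40) = 290/(790 + 40² + 89*40) = 290/(790 + 1600 + 3560) = 290/5950 = (1/5950)*290 = 29/595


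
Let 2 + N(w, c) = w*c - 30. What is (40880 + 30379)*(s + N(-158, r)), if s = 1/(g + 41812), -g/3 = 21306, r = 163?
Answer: -40619434064103/22106 ≈ -1.8375e+9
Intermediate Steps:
g = -63918 (g = -3*21306 = -63918)
N(w, c) = -32 + c*w (N(w, c) = -2 + (w*c - 30) = -2 + (c*w - 30) = -2 + (-30 + c*w) = -32 + c*w)
s = -1/22106 (s = 1/(-63918 + 41812) = 1/(-22106) = -1/22106 ≈ -4.5237e-5)
(40880 + 30379)*(s + N(-158, r)) = (40880 + 30379)*(-1/22106 + (-32 + 163*(-158))) = 71259*(-1/22106 + (-32 - 25754)) = 71259*(-1/22106 - 25786) = 71259*(-570025317/22106) = -40619434064103/22106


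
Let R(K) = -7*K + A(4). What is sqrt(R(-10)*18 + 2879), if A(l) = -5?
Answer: sqrt(4049) ≈ 63.632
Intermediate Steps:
R(K) = -5 - 7*K (R(K) = -7*K - 5 = -5 - 7*K)
sqrt(R(-10)*18 + 2879) = sqrt((-5 - 7*(-10))*18 + 2879) = sqrt((-5 + 70)*18 + 2879) = sqrt(65*18 + 2879) = sqrt(1170 + 2879) = sqrt(4049)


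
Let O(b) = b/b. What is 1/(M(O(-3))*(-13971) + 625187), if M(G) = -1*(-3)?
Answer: 1/583274 ≈ 1.7145e-6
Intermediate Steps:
O(b) = 1
M(G) = 3
1/(M(O(-3))*(-13971) + 625187) = 1/(3*(-13971) + 625187) = 1/(-41913 + 625187) = 1/583274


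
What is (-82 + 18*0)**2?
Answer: 6724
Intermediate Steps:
(-82 + 18*0)**2 = (-82 + 0)**2 = (-82)**2 = 6724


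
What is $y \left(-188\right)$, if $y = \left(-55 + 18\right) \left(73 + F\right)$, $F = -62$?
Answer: $76516$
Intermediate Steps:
$y = -407$ ($y = \left(-55 + 18\right) \left(73 - 62\right) = \left(-37\right) 11 = -407$)
$y \left(-188\right) = \left(-407\right) \left(-188\right) = 76516$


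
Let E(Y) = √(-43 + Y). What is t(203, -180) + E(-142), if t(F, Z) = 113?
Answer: 113 + I*√185 ≈ 113.0 + 13.601*I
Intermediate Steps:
t(203, -180) + E(-142) = 113 + √(-43 - 142) = 113 + √(-185) = 113 + I*√185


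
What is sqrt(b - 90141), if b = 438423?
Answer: 3*sqrt(38698) ≈ 590.15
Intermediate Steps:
sqrt(b - 90141) = sqrt(438423 - 90141) = sqrt(348282) = 3*sqrt(38698)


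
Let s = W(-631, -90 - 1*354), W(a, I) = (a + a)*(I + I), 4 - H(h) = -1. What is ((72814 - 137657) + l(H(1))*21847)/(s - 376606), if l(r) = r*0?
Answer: -64843/744050 ≈ -0.087149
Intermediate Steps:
H(h) = 5 (H(h) = 4 - 1*(-1) = 4 + 1 = 5)
l(r) = 0
W(a, I) = 4*I*a (W(a, I) = (2*a)*(2*I) = 4*I*a)
s = 1120656 (s = 4*(-90 - 1*354)*(-631) = 4*(-90 - 354)*(-631) = 4*(-444)*(-631) = 1120656)
((72814 - 137657) + l(H(1))*21847)/(s - 376606) = ((72814 - 137657) + 0*21847)/(1120656 - 376606) = (-64843 + 0)/744050 = -64843*1/744050 = -64843/744050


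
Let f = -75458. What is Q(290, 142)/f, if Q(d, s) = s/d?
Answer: -71/10941410 ≈ -6.4891e-6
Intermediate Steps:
Q(290, 142)/f = (142/290)/(-75458) = (142*(1/290))*(-1/75458) = (71/145)*(-1/75458) = -71/10941410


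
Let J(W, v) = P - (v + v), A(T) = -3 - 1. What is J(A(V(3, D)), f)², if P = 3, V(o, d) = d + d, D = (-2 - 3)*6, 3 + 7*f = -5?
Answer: 1369/49 ≈ 27.939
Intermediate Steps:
f = -8/7 (f = -3/7 + (⅐)*(-5) = -3/7 - 5/7 = -8/7 ≈ -1.1429)
D = -30 (D = -5*6 = -30)
V(o, d) = 2*d
A(T) = -4
J(W, v) = 3 - 2*v (J(W, v) = 3 - (v + v) = 3 - 2*v)
J(A(V(3, D)), f)² = (3 - 2*(-8/7))² = (3 + 16/7)² = (37/7)² = 1369/49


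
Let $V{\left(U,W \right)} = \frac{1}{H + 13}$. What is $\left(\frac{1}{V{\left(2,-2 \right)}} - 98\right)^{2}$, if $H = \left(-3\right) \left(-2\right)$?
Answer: $6241$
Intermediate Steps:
$H = 6$
$V{\left(U,W \right)} = \frac{1}{19}$ ($V{\left(U,W \right)} = \frac{1}{6 + 13} = \frac{1}{19}$)
$\left(\frac{1}{V{\left(2,-2 \right)}} - 98\right)^{2} = \left(\frac{1}{\frac{1}{19}} - 98\right)^{2} = \left(19 - 98\right)^{2} = \left(-79\right)^{2} = 6241$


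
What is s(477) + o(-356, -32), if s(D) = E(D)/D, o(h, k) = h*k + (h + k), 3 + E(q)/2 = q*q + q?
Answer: 1901638/159 ≈ 11960.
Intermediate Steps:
E(q) = -6 + 2*q + 2*q² (E(q) = -6 + 2*(q*q + q) = -6 + 2*(q² + q) = -6 + 2*(q + q²) = -6 + (2*q + 2*q²) = -6 + 2*q + 2*q²)
o(h, k) = h + k + h*k
s(D) = (-6 + 2*D + 2*D²)/D
s(477) + o(-356, -32) = (2 - 6/477 + 2*477) + (-356 - 32 - 356*(-32)) = (2 - 6*1/477 + 954) + (-356 - 32 + 11392) = (2 - 2/159 + 954) + 11004 = 152002/159 + 11004 = 1901638/159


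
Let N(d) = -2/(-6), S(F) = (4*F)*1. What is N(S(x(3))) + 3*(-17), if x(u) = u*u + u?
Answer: -152/3 ≈ -50.667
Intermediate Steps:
x(u) = u + u² (x(u) = u² + u = u + u²)
S(F) = 4*F
N(d) = ⅓ (N(d) = -2*(-⅙) = ⅓)
N(S(x(3))) + 3*(-17) = ⅓ + 3*(-17) = ⅓ - 51 = -152/3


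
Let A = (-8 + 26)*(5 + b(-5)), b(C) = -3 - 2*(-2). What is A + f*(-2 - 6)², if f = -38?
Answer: -2324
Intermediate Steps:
b(C) = 1 (b(C) = -3 + 4 = 1)
A = 108 (A = (-8 + 26)*(5 + 1) = 18*6 = 108)
A + f*(-2 - 6)² = 108 - 38*(-2 - 6)² = 108 - 38*(-8)² = 108 - 38*64 = 108 - 2432 = -2324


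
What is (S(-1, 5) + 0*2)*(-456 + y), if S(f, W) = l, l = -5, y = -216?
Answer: 3360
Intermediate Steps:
S(f, W) = -5
(S(-1, 5) + 0*2)*(-456 + y) = (-5 + 0*2)*(-456 - 216) = (-5 + 0)*(-672) = -5*(-672) = 3360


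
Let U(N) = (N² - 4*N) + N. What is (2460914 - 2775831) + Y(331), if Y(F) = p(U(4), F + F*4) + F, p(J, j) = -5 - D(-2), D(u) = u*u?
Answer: -314595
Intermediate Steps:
D(u) = u²
U(N) = N² - 3*N
p(J, j) = -9 (p(J, j) = -5 - 1*(-2)² = -5 - 1*4 = -5 - 4 = -9)
Y(F) = -9 + F
(2460914 - 2775831) + Y(331) = (2460914 - 2775831) + (-9 + 331) = -314917 + 322 = -314595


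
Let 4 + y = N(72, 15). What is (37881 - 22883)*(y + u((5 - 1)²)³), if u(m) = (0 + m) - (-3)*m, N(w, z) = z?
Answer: 3931800690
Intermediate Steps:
y = 11 (y = -4 + 15 = 11)
u(m) = 4*m (u(m) = m + 3*m = 4*m)
(37881 - 22883)*(y + u((5 - 1)²)³) = (37881 - 22883)*(11 + (4*(5 - 1)²)³) = 14998*(11 + (4*4²)³) = 14998*(11 + (4*16)³) = 14998*(11 + 64³) = 14998*(11 + 262144) = 14998*262155 = 3931800690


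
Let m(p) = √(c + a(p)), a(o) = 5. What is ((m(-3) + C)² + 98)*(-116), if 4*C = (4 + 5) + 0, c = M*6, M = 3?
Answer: -58493/4 - 522*√23 ≈ -17127.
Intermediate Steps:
c = 18 (c = 3*6 = 18)
m(p) = √23 (m(p) = √(18 + 5) = √23)
C = 9/4 (C = ((4 + 5) + 0)/4 = (9 + 0)/4 = (¼)*9 = 9/4 ≈ 2.2500)
((m(-3) + C)² + 98)*(-116) = ((√23 + 9/4)² + 98)*(-116) = ((9/4 + √23)² + 98)*(-116) = (98 + (9/4 + √23)²)*(-116) = -11368 - 116*(9/4 + √23)²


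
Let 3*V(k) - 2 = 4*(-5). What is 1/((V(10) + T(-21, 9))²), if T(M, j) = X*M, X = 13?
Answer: 1/77841 ≈ 1.2847e-5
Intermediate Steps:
T(M, j) = 13*M
V(k) = -6 (V(k) = ⅔ + (4*(-5))/3 = ⅔ + (⅓)*(-20) = ⅔ - 20/3 = -6)
1/((V(10) + T(-21, 9))²) = 1/((-6 + 13*(-21))²) = 1/((-6 - 273)²) = 1/((-279)²) = 1/77841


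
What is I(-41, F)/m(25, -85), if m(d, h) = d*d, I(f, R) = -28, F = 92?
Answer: -28/625 ≈ -0.044800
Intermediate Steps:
m(d, h) = d²
I(-41, F)/m(25, -85) = -28/(25²) = -28/625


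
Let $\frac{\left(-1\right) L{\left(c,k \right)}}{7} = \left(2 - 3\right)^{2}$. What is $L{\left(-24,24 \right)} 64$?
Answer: $-448$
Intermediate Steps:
$L{\left(c,k \right)} = -7$ ($L{\left(c,k \right)} = - 7 \left(2 - 3\right)^{2} = - 7 \left(-1\right)^{2} = \left(-7\right) 1 = -7$)
$L{\left(-24,24 \right)} 64 = \left(-7\right) 64 = -448$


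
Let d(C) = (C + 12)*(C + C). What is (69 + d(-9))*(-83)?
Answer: -1245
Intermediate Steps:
d(C) = 2*C*(12 + C) (d(C) = (12 + C)*(2*C) = 2*C*(12 + C))
(69 + d(-9))*(-83) = (69 + 2*(-9)*(12 - 9))*(-83) = (69 + 2*(-9)*3)*(-83) = (69 - 54)*(-83) = 15*(-83) = -1245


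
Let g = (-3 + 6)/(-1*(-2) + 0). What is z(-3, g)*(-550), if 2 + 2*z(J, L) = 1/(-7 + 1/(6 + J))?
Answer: 2365/4 ≈ 591.25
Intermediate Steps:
g = 3/2 (g = 3/(2 + 0) = 3/2 ≈ 1.5000)
z(J, L) = -1 + 1/(2*(-7 + 1/(6 + J)))
z(-3, g)*(-550) = ((-88 - 15*(-3))/(2*(41 + 7*(-3))))*(-550) = ((-88 + 45)/(2*(41 - 21)))*(-550) = ((½)*(-43)/20)*(-550) = ((½)*(1/20)*(-43))*(-550) = -43/40*(-550) = 2365/4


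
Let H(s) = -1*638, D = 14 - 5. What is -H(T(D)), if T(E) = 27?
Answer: 638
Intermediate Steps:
D = 9
H(s) = -638
-H(T(D)) = -1*(-638) = 638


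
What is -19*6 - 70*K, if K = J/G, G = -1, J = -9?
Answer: -744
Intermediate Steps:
K = 9 (K = -9/(-1) = -9*(-1) = 9)
-19*6 - 70*K = -19*6 - 70*9 = -114 - 630 = -744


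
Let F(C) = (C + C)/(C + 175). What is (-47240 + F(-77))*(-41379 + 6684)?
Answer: 11473324245/7 ≈ 1.6390e+9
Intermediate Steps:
F(C) = 2*C/(175 + C) (F(C) = (2*C)/(175 + C) = 2*C/(175 + C))
(-47240 + F(-77))*(-41379 + 6684) = (-47240 + 2*(-77)/(175 - 77))*(-41379 + 6684) = (-47240 + 2*(-77)/98)*(-34695) = (-47240 + 2*(-77)*(1/98))*(-34695) = (-47240 - 11/7)*(-34695) = -330691/7*(-34695) = 11473324245/7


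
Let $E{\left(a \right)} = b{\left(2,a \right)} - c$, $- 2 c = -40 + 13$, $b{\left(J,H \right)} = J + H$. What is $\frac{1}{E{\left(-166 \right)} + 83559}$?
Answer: $\frac{2}{166763} \approx 1.1993 \cdot 10^{-5}$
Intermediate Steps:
$b{\left(J,H \right)} = H + J$
$c = \frac{27}{2}$ ($c = - \frac{-40 + 13}{2} = \left(- \frac{1}{2}\right) \left(-27\right) = \frac{27}{2} \approx 13.5$)
$E{\left(a \right)} = - \frac{23}{2} + a$ ($E{\left(a \right)} = \left(a + 2\right) - \frac{27}{2} = \left(2 + a\right) - \frac{27}{2} = - \frac{23}{2} + a$)
$\frac{1}{E{\left(-166 \right)} + 83559} = \frac{1}{\left(- \frac{23}{2} - 166\right) + 83559} = \frac{1}{- \frac{355}{2} + 83559} = \frac{1}{\frac{166763}{2}} = \frac{2}{166763}$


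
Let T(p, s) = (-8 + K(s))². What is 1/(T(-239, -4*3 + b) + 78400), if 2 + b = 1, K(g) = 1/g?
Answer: 169/13260625 ≈ 1.2744e-5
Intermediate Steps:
b = -1 (b = -2 + 1 = -1)
T(p, s) = (-8 + 1/s)²
1/(T(-239, -4*3 + b) + 78400) = 1/((-1 + 8*(-4*3 - 1))²/(-4*3 - 1)² + 78400) = 1/((-1 + 8*(-12 - 1))²/(-12 - 1)² + 78400) = 1/((-1 + 8*(-13))²/(-13)² + 78400) = 1/((-1 - 104)²/169 + 78400) = 1/((1/169)*(-105)² + 78400) = 1/((1/169)*11025 + 78400) = 1/(11025/169 + 78400) = 1/(13260625/169) = 169/13260625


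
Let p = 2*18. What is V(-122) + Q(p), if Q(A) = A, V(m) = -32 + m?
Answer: -118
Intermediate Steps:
p = 36
V(-122) + Q(p) = (-32 - 122) + 36 = -154 + 36 = -118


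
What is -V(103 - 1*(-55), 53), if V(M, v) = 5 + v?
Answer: -58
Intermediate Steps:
-V(103 - 1*(-55), 53) = -(5 + 53) = -1*58 = -58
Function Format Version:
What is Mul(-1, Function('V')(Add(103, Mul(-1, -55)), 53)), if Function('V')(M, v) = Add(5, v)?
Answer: -58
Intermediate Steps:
Mul(-1, Function('V')(Add(103, Mul(-1, -55)), 53)) = Mul(-1, Add(5, 53)) = Mul(-1, 58) = -58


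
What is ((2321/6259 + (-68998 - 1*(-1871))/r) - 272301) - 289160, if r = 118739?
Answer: -37933716900685/67562491 ≈ -5.6146e+5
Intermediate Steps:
((2321/6259 + (-68998 - 1*(-1871))/r) - 272301) - 289160 = ((2321/6259 + (-68998 - 1*(-1871))/118739) - 272301) - 289160 = ((2321*(1/6259) + (-68998 + 1871)*(1/118739)) - 272301) - 289160 = ((211/569 - 67127*1/118739) - 272301) - 289160 = ((211/569 - 67127/118739) - 272301) - 289160 = (-13141334/67562491 - 272301) - 289160 = -18397347003125/67562491 - 289160 = -37933716900685/67562491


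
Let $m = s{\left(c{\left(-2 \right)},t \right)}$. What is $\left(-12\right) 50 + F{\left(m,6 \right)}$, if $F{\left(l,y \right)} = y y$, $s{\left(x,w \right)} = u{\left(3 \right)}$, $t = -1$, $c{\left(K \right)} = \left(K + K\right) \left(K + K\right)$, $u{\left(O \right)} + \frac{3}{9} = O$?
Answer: $-564$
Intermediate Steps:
$u{\left(O \right)} = - \frac{1}{3} + O$
$c{\left(K \right)} = 4 K^{2}$ ($c{\left(K \right)} = 2 K 2 K = 4 K^{2}$)
$s{\left(x,w \right)} = \frac{8}{3}$ ($s{\left(x,w \right)} = - \frac{1}{3} + 3 = \frac{8}{3}$)
$m = \frac{8}{3} \approx 2.6667$
$F{\left(l,y \right)} = y^{2}$
$\left(-12\right) 50 + F{\left(m,6 \right)} = \left(-12\right) 50 + 6^{2} = -600 + 36 = -564$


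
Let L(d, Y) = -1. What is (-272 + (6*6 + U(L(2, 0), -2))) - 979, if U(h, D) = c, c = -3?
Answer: -1218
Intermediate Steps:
U(h, D) = -3
(-272 + (6*6 + U(L(2, 0), -2))) - 979 = (-272 + (6*6 - 3)) - 979 = (-272 + (36 - 3)) - 979 = (-272 + 33) - 979 = -239 - 979 = -1218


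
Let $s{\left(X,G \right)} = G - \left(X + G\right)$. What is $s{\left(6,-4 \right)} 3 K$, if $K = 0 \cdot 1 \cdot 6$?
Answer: $0$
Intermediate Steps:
$s{\left(X,G \right)} = - X$ ($s{\left(X,G \right)} = G - \left(G + X\right) = - X$)
$K = 0$ ($K = 0 \cdot 6 = 0$)
$s{\left(6,-4 \right)} 3 K = \left(-1\right) 6 \cdot 3 \cdot 0 = \left(-6\right) 3 \cdot 0 = \left(-18\right) 0 = 0$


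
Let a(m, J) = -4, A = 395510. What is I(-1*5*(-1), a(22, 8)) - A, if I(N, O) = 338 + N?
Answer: -395167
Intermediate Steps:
I(-1*5*(-1), a(22, 8)) - A = (338 - 1*5*(-1)) - 1*395510 = (338 - 5*(-1)) - 395510 = (338 + 5) - 395510 = 343 - 395510 = -395167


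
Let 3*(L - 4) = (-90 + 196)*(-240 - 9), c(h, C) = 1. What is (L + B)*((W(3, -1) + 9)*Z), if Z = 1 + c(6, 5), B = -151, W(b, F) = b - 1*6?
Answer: -107340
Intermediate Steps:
W(b, F) = -6 + b (W(b, F) = b - 6 = -6 + b)
Z = 2 (Z = 1 + 1 = 2)
L = -8794 (L = 4 + ((-90 + 196)*(-240 - 9))/3 = 4 + (106*(-249))/3 = 4 + (1/3)*(-26394) = 4 - 8798 = -8794)
(L + B)*((W(3, -1) + 9)*Z) = (-8794 - 151)*(((-6 + 3) + 9)*2) = -8945*(-3 + 9)*2 = -53670*2 = -8945*12 = -107340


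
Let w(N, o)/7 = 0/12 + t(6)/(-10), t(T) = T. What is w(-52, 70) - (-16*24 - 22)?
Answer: 2009/5 ≈ 401.80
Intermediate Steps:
w(N, o) = -21/5 (w(N, o) = 7*(0/12 + 6/(-10)) = 7*(0*(1/12) + 6*(-⅒)) = 7*(0 - ⅗) = 7*(-⅗) = -21/5)
w(-52, 70) - (-16*24 - 22) = -21/5 - (-16*24 - 22) = -21/5 - (-384 - 22) = -21/5 - 1*(-406) = -21/5 + 406 = 2009/5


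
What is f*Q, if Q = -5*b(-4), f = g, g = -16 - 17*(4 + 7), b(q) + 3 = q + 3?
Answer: -4060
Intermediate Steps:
b(q) = q (b(q) = -3 + (q + 3) = -3 + (3 + q) = q)
g = -203 (g = -16 - 17*11 = -16 - 187 = -203)
f = -203
Q = 20 (Q = -5*(-4) = 20)
f*Q = -203*20 = -4060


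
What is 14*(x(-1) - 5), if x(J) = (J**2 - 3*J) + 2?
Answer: 14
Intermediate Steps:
x(J) = 2 + J**2 - 3*J
14*(x(-1) - 5) = 14*((2 + (-1)**2 - 3*(-1)) - 5) = 14*((2 + 1 + 3) - 5) = 14*(6 - 5) = 14*1 = 14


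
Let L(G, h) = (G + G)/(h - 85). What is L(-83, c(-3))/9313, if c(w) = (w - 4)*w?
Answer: 83/298016 ≈ 0.00027851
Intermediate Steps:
c(w) = w*(-4 + w) (c(w) = (-4 + w)*w = w*(-4 + w))
L(G, h) = 2*G/(-85 + h) (L(G, h) = (2*G)/(-85 + h) = 2*G/(-85 + h))
L(-83, c(-3))/9313 = (2*(-83)/(-85 - 3*(-4 - 3)))/9313 = (2*(-83)/(-85 - 3*(-7)))*(1/9313) = (2*(-83)/(-85 + 21))*(1/9313) = (2*(-83)/(-64))*(1/9313) = (2*(-83)*(-1/64))*(1/9313) = (83/32)*(1/9313) = 83/298016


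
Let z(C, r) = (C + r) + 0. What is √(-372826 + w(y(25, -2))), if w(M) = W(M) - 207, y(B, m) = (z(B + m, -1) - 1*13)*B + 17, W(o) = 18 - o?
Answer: 3*I*√41473 ≈ 610.95*I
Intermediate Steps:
z(C, r) = C + r
y(B, m) = 17 + B*(-14 + B + m) (y(B, m) = (((B + m) - 1) - 1*13)*B + 17 = ((-1 + B + m) - 13)*B + 17 = (-14 + B + m)*B + 17 = B*(-14 + B + m) + 17 = 17 + B*(-14 + B + m))
w(M) = -189 - M (w(M) = (18 - M) - 207 = -189 - M)
√(-372826 + w(y(25, -2))) = √(-372826 + (-189 - (17 - 13*25 + 25*(-1 + 25 - 2)))) = √(-372826 + (-189 - (17 - 325 + 25*22))) = √(-372826 + (-189 - (17 - 325 + 550))) = √(-372826 + (-189 - 1*242)) = √(-372826 + (-189 - 242)) = √(-372826 - 431) = √(-373257) = 3*I*√41473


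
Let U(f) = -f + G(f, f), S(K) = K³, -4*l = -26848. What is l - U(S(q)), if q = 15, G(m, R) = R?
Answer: 6712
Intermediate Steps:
l = 6712 (l = -¼*(-26848) = 6712)
U(f) = 0 (U(f) = -f + f = 0)
l - U(S(q)) = 6712 - 1*0 = 6712 + 0 = 6712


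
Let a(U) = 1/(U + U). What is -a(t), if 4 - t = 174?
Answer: 1/340 ≈ 0.0029412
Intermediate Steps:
t = -170 (t = 4 - 1*174 = 4 - 174 = -170)
a(U) = 1/(2*U)
-a(t) = -1/(2*(-170)) = -(-1)/(2*170) = -1*(-1/340) = 1/340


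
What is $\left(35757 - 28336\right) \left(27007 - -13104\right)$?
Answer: $297663731$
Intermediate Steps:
$\left(35757 - 28336\right) \left(27007 - -13104\right) = 7421 \left(27007 + \left(-3749 + 16853\right)\right) = 7421 \left(27007 + 13104\right) = 7421 \cdot 40111 = 297663731$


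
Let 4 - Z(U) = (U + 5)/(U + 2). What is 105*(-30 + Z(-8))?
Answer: -5565/2 ≈ -2782.5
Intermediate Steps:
Z(U) = 4 - (5 + U)/(2 + U) (Z(U) = 4 - (U + 5)/(U + 2) = 4 - (5 + U)/(2 + U))
105*(-30 + Z(-8)) = 105*(-30 + 3*(1 - 8)/(2 - 8)) = 105*(-30 + 3*(-7)/(-6)) = 105*(-30 + 3*(-1/6)*(-7)) = 105*(-30 + 7/2) = 105*(-53/2) = -5565/2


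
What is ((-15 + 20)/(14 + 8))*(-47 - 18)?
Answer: -325/22 ≈ -14.773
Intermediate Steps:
((-15 + 20)/(14 + 8))*(-47 - 18) = (5/22)*(-65) = -325/22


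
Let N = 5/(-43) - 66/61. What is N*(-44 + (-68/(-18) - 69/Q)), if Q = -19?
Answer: 19665751/448533 ≈ 43.845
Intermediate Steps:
N = -3143/2623 (N = 5*(-1/43) - 66*1/61 = -5/43 - 66/61 = -3143/2623 ≈ -1.1982)
N*(-44 + (-68/(-18) - 69/Q)) = -3143*(-44 + (-68/(-18) - 69/(-19)))/2623 = -3143*(-44 + (-68*(-1/18) - 69*(-1/19)))/2623 = -3143*(-44 + (34/9 + 69/19))/2623 = -3143*(-44 + 1267/171)/2623 = -3143/2623*(-6257/171) = 19665751/448533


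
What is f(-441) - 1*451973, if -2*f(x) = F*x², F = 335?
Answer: -66055081/2 ≈ -3.3028e+7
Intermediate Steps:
f(x) = -335*x²/2
f(-441) - 1*451973 = -335/2*(-441)² - 1*451973 = -335/2*194481 - 451973 = -65151135/2 - 451973 = -66055081/2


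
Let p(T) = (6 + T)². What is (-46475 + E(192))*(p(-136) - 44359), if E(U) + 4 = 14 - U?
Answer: 1281154563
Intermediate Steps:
E(U) = 10 - U (E(U) = -4 + (14 - U) = 10 - U)
(-46475 + E(192))*(p(-136) - 44359) = (-46475 + (10 - 1*192))*((6 - 136)² - 44359) = (-46475 + (10 - 192))*((-130)² - 44359) = (-46475 - 182)*(16900 - 44359) = -46657*(-27459) = 1281154563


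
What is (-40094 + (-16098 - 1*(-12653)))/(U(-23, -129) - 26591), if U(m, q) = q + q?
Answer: 43539/26849 ≈ 1.6216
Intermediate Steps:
U(m, q) = 2*q
(-40094 + (-16098 - 1*(-12653)))/(U(-23, -129) - 26591) = (-40094 + (-16098 - 1*(-12653)))/(2*(-129) - 26591) = (-40094 + (-16098 + 12653))/(-258 - 26591) = (-40094 - 3445)/(-26849) = -43539*(-1/26849) = 43539/26849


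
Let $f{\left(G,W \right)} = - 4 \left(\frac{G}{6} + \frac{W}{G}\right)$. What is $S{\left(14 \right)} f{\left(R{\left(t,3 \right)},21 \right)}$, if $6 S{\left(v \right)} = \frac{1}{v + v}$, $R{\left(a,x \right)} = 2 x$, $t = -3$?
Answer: $- \frac{3}{28} \approx -0.10714$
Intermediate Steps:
$S{\left(v \right)} = \frac{1}{12 v}$ ($S{\left(v \right)} = \frac{1}{6 \left(v + v\right)} = \frac{1}{6 \cdot 2 v} = \frac{\frac{1}{2} \frac{1}{v}}{6} = \frac{1}{12 v}$)
$f{\left(G,W \right)} = - \frac{2 G}{3} - \frac{4 W}{G}$ ($f{\left(G,W \right)} = - 4 \left(G \frac{1}{6} + \frac{W}{G}\right) = - 4 \left(\frac{G}{6} + \frac{W}{G}\right) = - \frac{2 G}{3} - \frac{4 W}{G}$)
$S{\left(14 \right)} f{\left(R{\left(t,3 \right)},21 \right)} = \frac{1}{12 \cdot 14} \left(- \frac{2 \cdot 2 \cdot 3}{3} - \frac{84}{2 \cdot 3}\right) = \frac{1}{12} \cdot \frac{1}{14} \left(\left(- \frac{2}{3}\right) 6 - \frac{84}{6}\right) = \frac{-4 - 84 \cdot \frac{1}{6}}{168} = \frac{-4 - 14}{168} = \frac{1}{168} \left(-18\right) = - \frac{3}{28}$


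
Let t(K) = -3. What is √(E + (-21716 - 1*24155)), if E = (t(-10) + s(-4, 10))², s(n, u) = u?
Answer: I*√45822 ≈ 214.06*I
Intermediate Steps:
E = 49 (E = (-3 + 10)² = 7² = 49)
√(E + (-21716 - 1*24155)) = √(49 + (-21716 - 1*24155)) = √(49 + (-21716 - 24155)) = √(49 - 45871) = √(-45822) = I*√45822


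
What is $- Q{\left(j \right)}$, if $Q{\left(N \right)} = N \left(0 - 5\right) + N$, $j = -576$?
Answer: $-2304$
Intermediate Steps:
$Q{\left(N \right)} = - 4 N$ ($Q{\left(N \right)} = N \left(0 - 5\right) + N = N \left(-5\right) + N = - 5 N + N = - 4 N$)
$- Q{\left(j \right)} = - \left(-4\right) \left(-576\right) = \left(-1\right) 2304 = -2304$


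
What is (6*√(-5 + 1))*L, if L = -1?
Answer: -12*I ≈ -12.0*I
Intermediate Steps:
(6*√(-5 + 1))*L = (6*√(-5 + 1))*(-1) = (6*√(-4))*(-1) = (6*(2*I))*(-1) = (12*I)*(-1) = -12*I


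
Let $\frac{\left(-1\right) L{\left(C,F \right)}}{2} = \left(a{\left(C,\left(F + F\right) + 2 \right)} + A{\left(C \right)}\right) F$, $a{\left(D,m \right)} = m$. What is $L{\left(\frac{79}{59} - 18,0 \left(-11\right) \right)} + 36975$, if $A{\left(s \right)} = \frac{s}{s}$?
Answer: $36975$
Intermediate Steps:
$A{\left(s \right)} = 1$
$L{\left(C,F \right)} = - 2 F \left(3 + 2 F\right)$ ($L{\left(C,F \right)} = - 2 \left(\left(\left(F + F\right) + 2\right) + 1\right) F = - 2 \left(\left(2 F + 2\right) + 1\right) F = - 2 \left(\left(2 + 2 F\right) + 1\right) F = - 2 \left(3 + 2 F\right) F = - 2 F \left(3 + 2 F\right)$)
$L{\left(\frac{79}{59} - 18,0 \left(-11\right) \right)} + 36975 = - 2 \cdot 0 \left(-11\right) \left(3 + 2 \cdot 0 \left(-11\right)\right) + 36975 = \left(-2\right) 0 \left(3 + 2 \cdot 0\right) + 36975 = \left(-2\right) 0 \left(3 + 0\right) + 36975 = \left(-2\right) 0 \cdot 3 + 36975 = 0 + 36975 = 36975$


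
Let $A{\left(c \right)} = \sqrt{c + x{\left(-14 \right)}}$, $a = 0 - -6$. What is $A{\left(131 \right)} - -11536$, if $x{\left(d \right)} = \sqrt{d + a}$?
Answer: $11536 + \sqrt{131 + 2 i \sqrt{2}} \approx 11547.0 + 0.12355 i$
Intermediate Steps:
$a = 6$ ($a = 0 + 6 = 6$)
$x{\left(d \right)} = \sqrt{6 + d}$ ($x{\left(d \right)} = \sqrt{d + 6} = \sqrt{6 + d}$)
$A{\left(c \right)} = \sqrt{c + 2 i \sqrt{2}}$ ($A{\left(c \right)} = \sqrt{c + \sqrt{6 - 14}} = \sqrt{c + \sqrt{-8}} = \sqrt{c + 2 i \sqrt{2}}$)
$A{\left(131 \right)} - -11536 = \sqrt{131 + 2 i \sqrt{2}} - -11536 = \sqrt{131 + 2 i \sqrt{2}} + 11536 = 11536 + \sqrt{131 + 2 i \sqrt{2}}$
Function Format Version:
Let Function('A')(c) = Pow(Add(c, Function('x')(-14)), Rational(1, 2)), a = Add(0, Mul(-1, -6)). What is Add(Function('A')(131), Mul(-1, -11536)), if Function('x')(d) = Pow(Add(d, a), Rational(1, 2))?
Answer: Add(11536, Pow(Add(131, Mul(2, I, Pow(2, Rational(1, 2)))), Rational(1, 2))) ≈ Add(11547., Mul(0.12355, I))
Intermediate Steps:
a = 6 (a = Add(0, 6) = 6)
Function('x')(d) = Pow(Add(6, d), Rational(1, 2)) (Function('x')(d) = Pow(Add(d, 6), Rational(1, 2)) = Pow(Add(6, d), Rational(1, 2)))
Function('A')(c) = Pow(Add(c, Mul(2, I, Pow(2, Rational(1, 2)))), Rational(1, 2)) (Function('A')(c) = Pow(Add(c, Pow(Add(6, -14), Rational(1, 2))), Rational(1, 2)) = Pow(Add(c, Pow(-8, Rational(1, 2))), Rational(1, 2)) = Pow(Add(c, Mul(2, I, Pow(2, Rational(1, 2)))), Rational(1, 2)))
Add(Function('A')(131), Mul(-1, -11536)) = Add(Pow(Add(131, Mul(2, I, Pow(2, Rational(1, 2)))), Rational(1, 2)), Mul(-1, -11536)) = Add(Pow(Add(131, Mul(2, I, Pow(2, Rational(1, 2)))), Rational(1, 2)), 11536) = Add(11536, Pow(Add(131, Mul(2, I, Pow(2, Rational(1, 2)))), Rational(1, 2)))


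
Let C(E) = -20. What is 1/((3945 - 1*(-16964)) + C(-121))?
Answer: 1/20889 ≈ 4.7872e-5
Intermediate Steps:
1/((3945 - 1*(-16964)) + C(-121)) = 1/((3945 - 1*(-16964)) - 20) = 1/((3945 + 16964) - 20) = 1/(20909 - 20) = 1/20889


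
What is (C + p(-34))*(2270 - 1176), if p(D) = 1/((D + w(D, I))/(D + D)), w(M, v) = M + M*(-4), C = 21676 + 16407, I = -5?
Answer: 41661708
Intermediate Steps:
C = 38083
w(M, v) = -3*M (w(M, v) = M - 4*M = -3*M)
p(D) = -1 (p(D) = 1/((D - 3*D)/(D + D)) = 1/((-2*D)/((2*D))) = 1/((-2*D)*(1/(2*D))) = 1/(-1) = -1)
(C + p(-34))*(2270 - 1176) = (38083 - 1)*(2270 - 1176) = 38082*1094 = 41661708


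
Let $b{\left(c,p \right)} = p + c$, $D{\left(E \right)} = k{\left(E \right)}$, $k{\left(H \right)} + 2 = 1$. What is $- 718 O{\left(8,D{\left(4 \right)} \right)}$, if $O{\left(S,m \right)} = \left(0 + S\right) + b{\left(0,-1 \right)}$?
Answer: $-5026$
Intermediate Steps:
$k{\left(H \right)} = -1$ ($k{\left(H \right)} = -2 + 1 = -1$)
$D{\left(E \right)} = -1$
$b{\left(c,p \right)} = c + p$
$O{\left(S,m \right)} = -1 + S$ ($O{\left(S,m \right)} = \left(0 + S\right) + \left(0 - 1\right) = S - 1 = -1 + S$)
$- 718 O{\left(8,D{\left(4 \right)} \right)} = - 718 \left(-1 + 8\right) = \left(-718\right) 7 = -5026$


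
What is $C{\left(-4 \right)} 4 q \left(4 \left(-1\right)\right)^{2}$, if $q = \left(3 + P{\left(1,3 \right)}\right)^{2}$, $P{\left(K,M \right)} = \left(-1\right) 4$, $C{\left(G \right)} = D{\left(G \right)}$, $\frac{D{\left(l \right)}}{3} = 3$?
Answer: $576$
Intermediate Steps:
$D{\left(l \right)} = 9$ ($D{\left(l \right)} = 3 \cdot 3 = 9$)
$C{\left(G \right)} = 9$
$P{\left(K,M \right)} = -4$
$q = 1$ ($q = \left(3 - 4\right)^{2} = \left(-1\right)^{2} = 1$)
$C{\left(-4 \right)} 4 q \left(4 \left(-1\right)\right)^{2} = 9 \cdot 4 \cdot 1 \left(4 \left(-1\right)\right)^{2} = 36 \cdot 1 \left(-4\right)^{2} = 36 \cdot 16 = 576$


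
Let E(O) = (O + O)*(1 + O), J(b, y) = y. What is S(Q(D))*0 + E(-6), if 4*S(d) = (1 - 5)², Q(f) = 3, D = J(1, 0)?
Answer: 60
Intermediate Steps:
D = 0
E(O) = 2*O*(1 + O) (E(O) = (2*O)*(1 + O) = 2*O*(1 + O))
S(d) = 4 (S(d) = (1 - 5)²/4 = (¼)*(-4)² = (¼)*16 = 4)
S(Q(D))*0 + E(-6) = 4*0 + 2*(-6)*(1 - 6) = 0 + 2*(-6)*(-5) = 0 + 60 = 60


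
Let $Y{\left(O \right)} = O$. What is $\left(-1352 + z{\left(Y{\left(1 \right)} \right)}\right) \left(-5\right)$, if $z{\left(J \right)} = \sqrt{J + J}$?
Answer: $6760 - 5 \sqrt{2} \approx 6752.9$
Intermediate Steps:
$z{\left(J \right)} = \sqrt{2} \sqrt{J}$ ($z{\left(J \right)} = \sqrt{2 J} = \sqrt{2} \sqrt{J}$)
$\left(-1352 + z{\left(Y{\left(1 \right)} \right)}\right) \left(-5\right) = \left(-1352 + \sqrt{2} \sqrt{1}\right) \left(-5\right) = \left(-1352 + \sqrt{2} \cdot 1\right) \left(-5\right) = \left(-1352 + \sqrt{2}\right) \left(-5\right) = 6760 - 5 \sqrt{2}$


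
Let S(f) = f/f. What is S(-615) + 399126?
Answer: 399127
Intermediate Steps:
S(f) = 1
S(-615) + 399126 = 1 + 399126 = 399127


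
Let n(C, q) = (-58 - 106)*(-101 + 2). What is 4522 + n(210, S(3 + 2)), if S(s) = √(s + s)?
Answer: 20758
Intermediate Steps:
S(s) = √2*√s (S(s) = √(2*s) = √2*√s)
n(C, q) = 16236 (n(C, q) = -164*(-99) = 16236)
4522 + n(210, S(3 + 2)) = 4522 + 16236 = 20758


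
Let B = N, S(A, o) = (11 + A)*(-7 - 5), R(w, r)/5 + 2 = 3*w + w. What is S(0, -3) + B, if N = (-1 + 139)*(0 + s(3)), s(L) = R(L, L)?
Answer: 6768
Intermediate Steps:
R(w, r) = -10 + 20*w (R(w, r) = -10 + 5*(3*w + w) = -10 + 5*(4*w) = -10 + 20*w)
s(L) = -10 + 20*L
N = 6900 (N = (-1 + 139)*(0 + (-10 + 20*3)) = 138*(0 + (-10 + 60)) = 138*(0 + 50) = 138*50 = 6900)
S(A, o) = -132 - 12*A (S(A, o) = (11 + A)*(-12) = -132 - 12*A)
B = 6900
S(0, -3) + B = (-132 - 12*0) + 6900 = (-132 + 0) + 6900 = -132 + 6900 = 6768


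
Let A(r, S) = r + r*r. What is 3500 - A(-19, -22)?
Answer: 3158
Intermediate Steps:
A(r, S) = r + r²
3500 - A(-19, -22) = 3500 - (-19)*(1 - 19) = 3500 - (-19)*(-18) = 3500 - 1*342 = 3500 - 342 = 3158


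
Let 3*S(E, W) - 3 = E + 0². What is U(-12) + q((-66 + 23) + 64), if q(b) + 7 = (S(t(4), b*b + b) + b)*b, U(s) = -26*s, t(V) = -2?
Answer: 753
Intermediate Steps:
S(E, W) = 1 + E/3 (S(E, W) = 1 + (E + 0²)/3 = 1 + (E + 0)/3 = 1 + E/3)
q(b) = -7 + b*(⅓ + b) (q(b) = -7 + ((1 + (⅓)*(-2)) + b)*b = -7 + ((1 - ⅔) + b)*b = -7 + (⅓ + b)*b = -7 + b*(⅓ + b))
U(-12) + q((-66 + 23) + 64) = -26*(-12) + (-7 + ((-66 + 23) + 64)² + ((-66 + 23) + 64)/3) = 312 + (-7 + (-43 + 64)² + (-43 + 64)/3) = 312 + (-7 + 21² + (⅓)*21) = 312 + (-7 + 441 + 7) = 312 + 441 = 753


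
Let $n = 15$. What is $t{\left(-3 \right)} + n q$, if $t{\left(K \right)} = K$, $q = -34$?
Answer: $-513$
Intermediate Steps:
$t{\left(-3 \right)} + n q = -3 + 15 \left(-34\right) = -3 - 510 = -513$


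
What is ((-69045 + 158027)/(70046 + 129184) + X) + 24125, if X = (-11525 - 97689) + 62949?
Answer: -2205431609/99615 ≈ -22140.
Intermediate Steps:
X = -46265 (X = -109214 + 62949 = -46265)
((-69045 + 158027)/(70046 + 129184) + X) + 24125 = ((-69045 + 158027)/(70046 + 129184) - 46265) + 24125 = (88982/199230 - 46265) + 24125 = (88982*(1/199230) - 46265) + 24125 = (44491/99615 - 46265) + 24125 = -4608643484/99615 + 24125 = -2205431609/99615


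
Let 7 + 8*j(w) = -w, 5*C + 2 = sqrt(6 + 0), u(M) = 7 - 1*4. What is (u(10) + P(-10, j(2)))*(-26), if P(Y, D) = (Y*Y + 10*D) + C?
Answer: -23751/10 - 26*sqrt(6)/5 ≈ -2387.8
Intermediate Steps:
u(M) = 3 (u(M) = 7 - 4 = 3)
C = -2/5 + sqrt(6)/5 (C = -2/5 + sqrt(6 + 0)/5 = -2/5 + sqrt(6)/5 ≈ 0.089898)
j(w) = -7/8 - w/8 (j(w) = -7/8 + (-w)/8 = -7/8 - w/8)
P(Y, D) = -2/5 + Y**2 + 10*D + sqrt(6)/5 (P(Y, D) = (Y*Y + 10*D) + (-2/5 + sqrt(6)/5) = (Y**2 + 10*D) + (-2/5 + sqrt(6)/5) = -2/5 + Y**2 + 10*D + sqrt(6)/5)
(u(10) + P(-10, j(2)))*(-26) = (3 + (-2/5 + (-10)**2 + 10*(-7/8 - 1/8*2) + sqrt(6)/5))*(-26) = (3 + (-2/5 + 100 + 10*(-7/8 - 1/4) + sqrt(6)/5))*(-26) = (3 + (-2/5 + 100 + 10*(-9/8) + sqrt(6)/5))*(-26) = (3 + (-2/5 + 100 - 45/4 + sqrt(6)/5))*(-26) = (3 + (1767/20 + sqrt(6)/5))*(-26) = (1827/20 + sqrt(6)/5)*(-26) = -23751/10 - 26*sqrt(6)/5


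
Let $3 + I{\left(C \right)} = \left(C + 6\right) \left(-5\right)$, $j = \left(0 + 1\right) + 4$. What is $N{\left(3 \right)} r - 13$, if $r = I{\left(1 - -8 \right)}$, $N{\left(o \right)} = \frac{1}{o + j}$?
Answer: $- \frac{91}{4} \approx -22.75$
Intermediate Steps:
$j = 5$ ($j = 1 + 4 = 5$)
$I{\left(C \right)} = -33 - 5 C$ ($I{\left(C \right)} = -3 + \left(C + 6\right) \left(-5\right) = -3 + \left(6 + C\right) \left(-5\right) = -3 - \left(30 + 5 C\right) = -33 - 5 C$)
$N{\left(o \right)} = \frac{1}{5 + o}$ ($N{\left(o \right)} = \frac{1}{o + 5} = \frac{1}{5 + o}$)
$r = -78$ ($r = -33 - 5 \left(1 - -8\right) = -33 - 5 \left(1 + 8\right) = -33 - 45 = -78$)
$N{\left(3 \right)} r - 13 = \frac{1}{5 + 3} \left(-78\right) - 13 = \frac{1}{8} \left(-78\right) - 13 = - \frac{39}{4} - 13 = - \frac{91}{4}$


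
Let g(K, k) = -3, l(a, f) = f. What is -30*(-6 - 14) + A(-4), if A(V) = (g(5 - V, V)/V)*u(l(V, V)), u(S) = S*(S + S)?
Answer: 624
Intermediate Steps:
u(S) = 2*S² (u(S) = S*(2*S) = 2*S²)
A(V) = -6*V (A(V) = (-3/V)*(2*V²) = -6*V)
-30*(-6 - 14) + A(-4) = -30*(-6 - 14) - 6*(-4) = -30*(-20) + 24 = 600 + 24 = 624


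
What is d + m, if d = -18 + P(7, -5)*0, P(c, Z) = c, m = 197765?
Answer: 197747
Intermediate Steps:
d = -18 (d = -18 + 7*0 = -18 + 0 = -18)
d + m = -18 + 197765 = 197747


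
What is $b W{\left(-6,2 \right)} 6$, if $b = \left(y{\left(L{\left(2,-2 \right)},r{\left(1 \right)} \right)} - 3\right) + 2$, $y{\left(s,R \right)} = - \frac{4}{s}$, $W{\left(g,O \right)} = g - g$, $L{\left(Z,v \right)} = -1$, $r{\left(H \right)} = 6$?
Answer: $0$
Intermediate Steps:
$W{\left(g,O \right)} = 0$
$b = 3$ ($b = \left(- \frac{4}{-1} - 3\right) + 2 = \left(\left(-4\right) \left(-1\right) - 3\right) + 2 = \left(4 - 3\right) + 2 = 1 + 2 = 3$)
$b W{\left(-6,2 \right)} 6 = 3 \cdot 0 \cdot 6 = 0 \cdot 6 = 0$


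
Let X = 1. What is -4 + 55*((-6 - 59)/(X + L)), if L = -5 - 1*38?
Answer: 3407/42 ≈ 81.119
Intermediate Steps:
L = -43 (L = -5 - 38 = -43)
-4 + 55*((-6 - 59)/(X + L)) = -4 + 55*((-6 - 59)/(1 - 43)) = -4 + 55*(-65/(-42)) = -4 + 55*(-65*(-1/42)) = -4 + 55*(65/42) = -4 + 3575/42 = 3407/42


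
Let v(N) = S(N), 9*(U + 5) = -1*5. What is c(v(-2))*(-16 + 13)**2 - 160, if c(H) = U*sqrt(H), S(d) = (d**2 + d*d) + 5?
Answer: -160 - 50*sqrt(13) ≈ -340.28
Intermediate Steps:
U = -50/9 (U = -5 + (-1*5)/9 = -5 + (1/9)*(-5) = -5 - 5/9 = -50/9 ≈ -5.5556)
S(d) = 5 + 2*d**2 (S(d) = (d**2 + d**2) + 5 = 2*d**2 + 5 = 5 + 2*d**2)
v(N) = 5 + 2*N**2
c(H) = -50*sqrt(H)/9
c(v(-2))*(-16 + 13)**2 - 160 = (-50*sqrt(5 + 2*(-2)**2)/9)*(-16 + 13)**2 - 160 = -50*sqrt(5 + 2*4)/9*(-3)**2 - 160 = -50*sqrt(5 + 8)/9*9 - 160 = -50*sqrt(13)/9*9 - 160 = -50*sqrt(13) - 160 = -160 - 50*sqrt(13)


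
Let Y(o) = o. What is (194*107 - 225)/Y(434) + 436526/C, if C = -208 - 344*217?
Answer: 336891491/8121876 ≈ 41.479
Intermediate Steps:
C = -74856 (C = -208 - 74648 = -74856)
(194*107 - 225)/Y(434) + 436526/C = (194*107 - 225)/434 + 436526/(-74856) = (20758 - 225)*(1/434) + 436526*(-1/74856) = 20533*(1/434) - 218263/37428 = 20533/434 - 218263/37428 = 336891491/8121876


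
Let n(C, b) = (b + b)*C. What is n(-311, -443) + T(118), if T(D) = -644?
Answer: 274902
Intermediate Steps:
n(C, b) = 2*C*b (n(C, b) = (2*b)*C = 2*C*b)
n(-311, -443) + T(118) = 2*(-311)*(-443) - 644 = 275546 - 644 = 274902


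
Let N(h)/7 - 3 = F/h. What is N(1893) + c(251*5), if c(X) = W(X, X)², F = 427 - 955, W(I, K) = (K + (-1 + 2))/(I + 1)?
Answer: 12650/631 ≈ 20.048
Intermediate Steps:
W(I, K) = (1 + K)/(1 + I) (W(I, K) = (K + 1)/(1 + I) = (1 + K)/(1 + I))
F = -528
N(h) = 21 - 3696/h (N(h) = 21 + 7*(-528/h) = 21 - 3696/h)
c(X) = 1 (c(X) = ((1 + X)/(1 + X))² = 1² = 1)
N(1893) + c(251*5) = (21 - 3696/1893) + 1 = (21 - 3696*1/1893) + 1 = (21 - 1232/631) + 1 = 12019/631 + 1 = 12650/631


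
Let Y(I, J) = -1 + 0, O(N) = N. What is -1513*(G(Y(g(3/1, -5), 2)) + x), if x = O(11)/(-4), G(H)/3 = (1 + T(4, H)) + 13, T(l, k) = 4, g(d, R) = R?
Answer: -310165/4 ≈ -77541.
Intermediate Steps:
Y(I, J) = -1
G(H) = 54 (G(H) = 3*((1 + 4) + 13) = 3*(5 + 13) = 3*18 = 54)
x = -11/4 (x = 11/(-4) = 11*(-¼) = -11/4 ≈ -2.7500)
-1513*(G(Y(g(3/1, -5), 2)) + x) = -1513*(54 - 11/4) = -1513*205/4 = -310165/4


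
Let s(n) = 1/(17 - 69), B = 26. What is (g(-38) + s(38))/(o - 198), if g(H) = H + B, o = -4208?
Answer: 625/229112 ≈ 0.0027279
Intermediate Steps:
s(n) = -1/52 (s(n) = 1/(-52) = -1/52)
g(H) = 26 + H (g(H) = H + 26 = 26 + H)
(g(-38) + s(38))/(o - 198) = ((26 - 38) - 1/52)/(-4208 - 198) = (-12 - 1/52)/(-4406) = -625/52*(-1/4406) = 625/229112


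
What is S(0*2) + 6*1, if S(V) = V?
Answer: 6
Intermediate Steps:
S(0*2) + 6*1 = 0*2 + 6*1 = 0 + 6 = 6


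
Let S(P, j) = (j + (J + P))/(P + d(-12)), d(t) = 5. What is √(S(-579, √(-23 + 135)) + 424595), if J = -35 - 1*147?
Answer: √(139894299034 - 2296*√7)/574 ≈ 651.61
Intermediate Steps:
J = -182 (J = -35 - 147 = -182)
S(P, j) = (-182 + P + j)/(5 + P) (S(P, j) = (j + (-182 + P))/(P + 5) = (-182 + P + j)/(5 + P))
√(S(-579, √(-23 + 135)) + 424595) = √((-182 - 579 + √(-23 + 135))/(5 - 579) + 424595) = √((-182 - 579 + √112)/(-574) + 424595) = √(-(-182 - 579 + 4*√7)/574 + 424595) = √(-(-761 + 4*√7)/574 + 424595) = √((761/574 - 2*√7/287) + 424595) = √(243718291/574 - 2*√7/287)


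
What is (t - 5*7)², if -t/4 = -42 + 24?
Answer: 1369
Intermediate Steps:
t = 72 (t = -4*(-42 + 24) = -4*(-18) = 72)
(t - 5*7)² = (72 - 5*7)² = (72 - 35)² = 37² = 1369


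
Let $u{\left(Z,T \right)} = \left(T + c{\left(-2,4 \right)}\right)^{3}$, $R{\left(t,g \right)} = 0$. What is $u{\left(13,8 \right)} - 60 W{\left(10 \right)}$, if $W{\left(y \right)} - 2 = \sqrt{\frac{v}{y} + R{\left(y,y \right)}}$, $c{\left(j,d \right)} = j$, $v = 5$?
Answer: $96 - 30 \sqrt{2} \approx 53.574$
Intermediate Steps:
$W{\left(y \right)} = 2 + \sqrt{5} \sqrt{\frac{1}{y}}$ ($W{\left(y \right)} = 2 + \sqrt{\frac{5}{y} + 0} = 2 + \sqrt{\frac{5}{y}} = 2 + \sqrt{5} \sqrt{\frac{1}{y}}$)
$u{\left(Z,T \right)} = \left(-2 + T\right)^{3}$ ($u{\left(Z,T \right)} = \left(T - 2\right)^{3} = \left(-2 + T\right)^{3}$)
$u{\left(13,8 \right)} - 60 W{\left(10 \right)} = \left(-2 + 8\right)^{3} - 60 \left(2 + \sqrt{5} \sqrt{\frac{1}{10}}\right) = 6^{3} - 60 \left(2 + \frac{\sqrt{5}}{\sqrt{10}}\right) = 216 - 60 \left(2 + \sqrt{5} \frac{\sqrt{10}}{10}\right) = 216 - 60 \left(2 + \frac{\sqrt{2}}{2}\right) = 216 - \left(120 + 30 \sqrt{2}\right) = 96 - 30 \sqrt{2}$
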